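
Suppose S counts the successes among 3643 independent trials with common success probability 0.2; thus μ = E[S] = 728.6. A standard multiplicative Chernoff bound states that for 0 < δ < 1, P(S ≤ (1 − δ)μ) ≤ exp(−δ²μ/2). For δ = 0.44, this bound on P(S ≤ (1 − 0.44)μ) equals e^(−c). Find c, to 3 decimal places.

c = δ²μ/2 = 0.44²·728.6/2 = 70.5285.

70.528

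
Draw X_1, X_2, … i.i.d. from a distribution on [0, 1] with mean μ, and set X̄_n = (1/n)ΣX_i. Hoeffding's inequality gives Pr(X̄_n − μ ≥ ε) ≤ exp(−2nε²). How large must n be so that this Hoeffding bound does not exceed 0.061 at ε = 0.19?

39

Require exp(−2nε²) ≤ 0.061, i.e. 2nε² ≥ ln(1/0.061) = 2.796881.
So n ≥ 2.796881 / (2·0.19²) = 38.738.
The smallest integer n is 39.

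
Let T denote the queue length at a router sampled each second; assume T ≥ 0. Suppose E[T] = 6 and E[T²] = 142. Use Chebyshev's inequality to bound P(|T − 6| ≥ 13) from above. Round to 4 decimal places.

Var(T) = E[T²] − (E[T])² = 142 − 36 = 106.
Chebyshev's inequality: P(|T − μ| ≥ t) ≤ Var(T)/t² = 106/169 = 0.6272.

0.6272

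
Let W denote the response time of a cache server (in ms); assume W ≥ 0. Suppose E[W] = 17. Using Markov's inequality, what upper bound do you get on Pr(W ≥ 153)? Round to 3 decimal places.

0.111

Markov's inequality: for a non-negative random variable, Pr(W ≥ a) ≤ E[W]/a.
Here E[W] = 17 and a = 153, so the bound is 17/153 = 0.1111.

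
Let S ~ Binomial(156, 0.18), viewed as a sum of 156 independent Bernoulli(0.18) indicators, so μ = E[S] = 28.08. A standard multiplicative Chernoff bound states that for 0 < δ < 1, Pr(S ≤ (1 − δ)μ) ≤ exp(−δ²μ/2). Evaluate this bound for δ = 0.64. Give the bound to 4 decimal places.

0.0032

Exponent = δ²μ/2 = 0.64²·28.08/2 = 5.7508.
Bound = exp(−5.7508) = 0.00318.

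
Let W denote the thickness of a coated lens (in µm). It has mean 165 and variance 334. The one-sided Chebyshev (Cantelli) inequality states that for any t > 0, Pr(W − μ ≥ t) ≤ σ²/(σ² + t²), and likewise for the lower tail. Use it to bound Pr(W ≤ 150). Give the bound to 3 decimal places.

Here σ² = 334 and t = 15, so σ² + t² = 559.
Cantelli's bound: 334/559 = 0.5975.

0.597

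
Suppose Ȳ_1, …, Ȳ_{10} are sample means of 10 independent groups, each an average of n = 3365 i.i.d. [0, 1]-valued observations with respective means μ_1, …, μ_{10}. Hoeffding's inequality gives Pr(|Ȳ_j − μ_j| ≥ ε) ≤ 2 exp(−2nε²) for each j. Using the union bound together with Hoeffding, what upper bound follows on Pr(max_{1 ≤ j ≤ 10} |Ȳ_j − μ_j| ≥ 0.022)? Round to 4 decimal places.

0.7698

Per-experiment Hoeffding bound: 2·exp(−2·3365·0.022²) = 2·exp(−3.25732) = 0.076983.
Union bound over 10 events: 10·0.076983 = 0.76983.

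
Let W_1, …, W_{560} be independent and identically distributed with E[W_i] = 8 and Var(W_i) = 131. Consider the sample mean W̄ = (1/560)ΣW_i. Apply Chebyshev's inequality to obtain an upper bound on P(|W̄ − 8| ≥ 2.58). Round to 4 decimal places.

0.0351

Var(W̄) = Var(W_i)/n = 131/560 = 0.23393.
Chebyshev: P(|W̄ − 8| ≥ 2.58) ≤ Var(W̄)/(2.58)² = 131/(560·2.58²) = 0.0351.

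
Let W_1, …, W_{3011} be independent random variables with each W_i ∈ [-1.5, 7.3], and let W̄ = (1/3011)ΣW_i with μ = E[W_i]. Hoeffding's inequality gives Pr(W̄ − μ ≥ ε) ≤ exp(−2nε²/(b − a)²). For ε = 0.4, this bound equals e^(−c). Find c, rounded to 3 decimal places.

12.442

c = 2nε²/(b − a)² = 2·3011·0.4² / 8.8² = 12.4421.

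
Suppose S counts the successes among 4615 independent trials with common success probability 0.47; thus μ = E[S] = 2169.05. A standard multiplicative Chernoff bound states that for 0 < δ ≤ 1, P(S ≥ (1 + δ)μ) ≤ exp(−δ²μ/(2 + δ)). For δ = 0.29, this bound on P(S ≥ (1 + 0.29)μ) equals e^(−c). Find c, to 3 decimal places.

79.658

c = δ²μ/(2 + δ) = 0.29²·2169.05/(2 + 0.29) = 79.6581.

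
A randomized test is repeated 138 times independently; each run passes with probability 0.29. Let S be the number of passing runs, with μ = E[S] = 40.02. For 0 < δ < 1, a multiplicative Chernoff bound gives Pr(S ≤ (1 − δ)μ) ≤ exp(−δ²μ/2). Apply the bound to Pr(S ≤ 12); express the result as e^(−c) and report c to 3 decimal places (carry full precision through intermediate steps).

9.809

Write 12 = (1 − δ)μ, so δ = 1 − 12/40.02 = 0.7001499…
Then the exponent is δ²μ/2 = (μ − 12)²/(2μ) = 9.809100.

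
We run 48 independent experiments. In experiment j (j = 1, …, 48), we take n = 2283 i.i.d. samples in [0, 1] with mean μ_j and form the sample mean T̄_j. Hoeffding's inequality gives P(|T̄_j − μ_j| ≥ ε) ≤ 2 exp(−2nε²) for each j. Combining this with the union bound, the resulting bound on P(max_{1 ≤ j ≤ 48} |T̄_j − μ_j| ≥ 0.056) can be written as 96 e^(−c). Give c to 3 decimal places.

14.319

Union bound over the 48 events: P(max_{1 ≤ j ≤ 48} |T̄_j − μ_j| ≥ 0.056) ≤ 48·2·exp(−2nε²) = 96 exp(−2·2283·0.056²).
So c = 2·2283·0.056² = 14.3190.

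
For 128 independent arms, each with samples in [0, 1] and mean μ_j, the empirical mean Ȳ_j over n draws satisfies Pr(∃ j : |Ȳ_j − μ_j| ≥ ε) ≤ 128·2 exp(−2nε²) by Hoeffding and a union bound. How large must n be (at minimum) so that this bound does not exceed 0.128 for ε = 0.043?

Need 2·128·exp(−2nε²) ≤ 0.128, i.e. exp(−2nε²) ≤ 0.128/256.
So 2nε² ≥ ln(256/0.128) = 7.600902.
Hence n ≥ 7.600902/(2·0.043²) = 2055.409.
The smallest integer n is 2056.

2056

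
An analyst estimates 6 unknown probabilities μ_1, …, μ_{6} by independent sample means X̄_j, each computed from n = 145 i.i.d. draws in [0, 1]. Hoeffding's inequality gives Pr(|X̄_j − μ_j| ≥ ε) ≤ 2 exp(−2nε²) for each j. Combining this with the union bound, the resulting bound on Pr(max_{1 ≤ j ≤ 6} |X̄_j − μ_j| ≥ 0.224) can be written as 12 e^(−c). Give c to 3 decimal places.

14.551

Union bound over the 6 events: Pr(max_{1 ≤ j ≤ 6} |X̄_j − μ_j| ≥ 0.224) ≤ 6·2·exp(−2nε²) = 12 exp(−2·145·0.224²).
So c = 2·145·0.224² = 14.5510.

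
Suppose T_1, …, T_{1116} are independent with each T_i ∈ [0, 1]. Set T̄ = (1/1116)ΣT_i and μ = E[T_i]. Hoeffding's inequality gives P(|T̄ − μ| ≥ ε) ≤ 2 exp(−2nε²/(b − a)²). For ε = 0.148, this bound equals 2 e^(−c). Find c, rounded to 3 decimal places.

48.890

c = 2nε²/(b − a)² = 2·1116·0.148² / 1² = 48.8897.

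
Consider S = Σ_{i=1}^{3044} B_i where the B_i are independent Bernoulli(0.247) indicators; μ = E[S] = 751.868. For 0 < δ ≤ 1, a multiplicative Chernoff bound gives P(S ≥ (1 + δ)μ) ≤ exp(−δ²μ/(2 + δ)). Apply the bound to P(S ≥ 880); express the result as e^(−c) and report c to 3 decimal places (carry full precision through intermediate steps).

10.061

Write 880 = (1 + δ)μ, so δ = 880/751.868 − 1 = 0.1704182…
Then the exponent is δ²μ/(2 + δ) = (880 − μ)² / (μ·(2 + δ)) = 10.060746.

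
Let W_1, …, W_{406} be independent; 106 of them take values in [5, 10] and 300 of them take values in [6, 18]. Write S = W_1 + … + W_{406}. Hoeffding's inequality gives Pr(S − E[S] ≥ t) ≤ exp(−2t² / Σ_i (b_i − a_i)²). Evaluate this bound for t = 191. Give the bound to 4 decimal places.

0.2037

Σ(b_i − a_i)² = 106·5² + 300·12² = 45850.
Exponent = 2·191² / 45850 = 1.59132.
Bound = exp(−1.59132) = 0.20366.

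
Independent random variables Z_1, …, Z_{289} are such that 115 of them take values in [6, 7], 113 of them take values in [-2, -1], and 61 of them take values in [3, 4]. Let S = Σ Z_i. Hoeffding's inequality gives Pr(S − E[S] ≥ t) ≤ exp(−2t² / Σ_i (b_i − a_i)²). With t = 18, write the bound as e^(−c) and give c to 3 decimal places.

2.242

Σ(b_i − a_i)² = 115·1² + 113·1² + 61·1² = 289.
c = 2t² / 289 = 2·18² / 289 = 2.2422.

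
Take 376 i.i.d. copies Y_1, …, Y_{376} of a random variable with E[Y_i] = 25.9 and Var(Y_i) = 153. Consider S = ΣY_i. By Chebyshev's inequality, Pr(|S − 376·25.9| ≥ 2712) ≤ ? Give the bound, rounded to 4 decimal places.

0.0078

Var(S) = n·Var(Y_i) = 376·153 = 57528.
Chebyshev: Pr(|S − 376·25.9| ≥ 2712) ≤ Var(S)/2712² = 57528/7354944 = 0.0078.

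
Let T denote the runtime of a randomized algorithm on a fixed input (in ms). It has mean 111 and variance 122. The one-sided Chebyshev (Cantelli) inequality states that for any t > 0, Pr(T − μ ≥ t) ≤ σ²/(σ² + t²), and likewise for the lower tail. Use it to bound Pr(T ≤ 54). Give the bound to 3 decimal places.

0.036

Here σ² = 122 and t = 57, so σ² + t² = 3371.
Cantelli's bound: 122/3371 = 0.0362.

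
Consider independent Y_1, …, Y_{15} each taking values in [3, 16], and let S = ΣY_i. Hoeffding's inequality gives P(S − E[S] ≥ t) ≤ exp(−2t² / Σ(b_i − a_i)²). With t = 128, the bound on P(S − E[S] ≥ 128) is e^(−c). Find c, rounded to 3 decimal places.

Σ(b_i − a_i)² = 15·(13)² = 2535.
c = 2t²/2535 = 2·128²/2535 = 12.9262.

12.926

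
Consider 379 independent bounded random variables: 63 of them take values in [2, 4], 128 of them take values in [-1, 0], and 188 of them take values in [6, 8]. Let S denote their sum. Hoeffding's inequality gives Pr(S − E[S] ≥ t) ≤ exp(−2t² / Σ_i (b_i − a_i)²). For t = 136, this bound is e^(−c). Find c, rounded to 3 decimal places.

32.678

Σ(b_i − a_i)² = 63·2² + 128·1² + 188·2² = 1132.
c = 2t² / 1132 = 2·136² / 1132 = 32.6784.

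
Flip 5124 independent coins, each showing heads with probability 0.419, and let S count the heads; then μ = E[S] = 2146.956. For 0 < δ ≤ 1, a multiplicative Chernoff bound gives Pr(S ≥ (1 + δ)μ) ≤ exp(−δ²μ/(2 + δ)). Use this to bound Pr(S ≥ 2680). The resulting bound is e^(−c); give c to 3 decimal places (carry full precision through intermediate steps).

58.864

Write 2680 = (1 + δ)μ, so δ = 2680/2146.956 − 1 = 0.248279…
Then the exponent is δ²μ/(2 + δ) = (2680 − μ)² / (μ·(2 + δ)) = 58.864408.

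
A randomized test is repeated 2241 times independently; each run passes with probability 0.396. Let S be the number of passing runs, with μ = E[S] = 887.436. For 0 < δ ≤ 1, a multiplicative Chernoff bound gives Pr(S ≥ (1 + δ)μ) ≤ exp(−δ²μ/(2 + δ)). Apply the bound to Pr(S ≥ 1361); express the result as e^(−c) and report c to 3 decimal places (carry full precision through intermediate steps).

Write 1361 = (1 + δ)μ, so δ = 1361/887.436 − 1 = 0.5336317…
Then the exponent is δ²μ/(2 + δ) = (1361 − μ)² / (μ·(2 + δ)) = 99.741715.

99.742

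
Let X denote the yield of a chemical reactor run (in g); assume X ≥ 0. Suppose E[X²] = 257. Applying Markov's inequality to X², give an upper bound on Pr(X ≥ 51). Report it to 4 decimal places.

0.0988

Since X ≥ 0, the event {X ≥ 51} is the same as {X² ≥ 2601}.
Markov's inequality applied to X² gives Pr(X² ≥ 2601) ≤ E[X²]/2601 = 257/2601 = 0.0988.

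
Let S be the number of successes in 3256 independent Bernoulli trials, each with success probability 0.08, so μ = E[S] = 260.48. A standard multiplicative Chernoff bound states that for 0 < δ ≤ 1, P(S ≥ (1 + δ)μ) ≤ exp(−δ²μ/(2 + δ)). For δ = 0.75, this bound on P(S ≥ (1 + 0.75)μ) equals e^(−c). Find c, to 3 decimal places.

53.280

c = δ²μ/(2 + δ) = 0.75²·260.48/(2 + 0.75) = 53.2800.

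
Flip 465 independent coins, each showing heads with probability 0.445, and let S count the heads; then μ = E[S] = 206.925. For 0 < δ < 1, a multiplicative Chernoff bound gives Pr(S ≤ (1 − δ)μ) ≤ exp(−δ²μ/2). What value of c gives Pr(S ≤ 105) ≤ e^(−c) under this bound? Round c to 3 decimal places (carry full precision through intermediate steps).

Write 105 = (1 − δ)μ, so δ = 1 − 105/206.925 = 0.4925698…
Then the exponent is δ²μ/2 = (μ − 105)²/(2μ) = 25.102587.

25.103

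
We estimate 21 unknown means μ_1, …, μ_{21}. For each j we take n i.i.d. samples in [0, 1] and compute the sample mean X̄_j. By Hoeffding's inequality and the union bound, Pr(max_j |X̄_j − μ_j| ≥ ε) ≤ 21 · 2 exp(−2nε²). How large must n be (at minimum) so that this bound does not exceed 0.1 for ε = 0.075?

537

Need 2·21·exp(−2nε²) ≤ 0.1, i.e. exp(−2nε²) ≤ 0.1/42.
So 2nε² ≥ ln(42/0.1) = 6.040255.
Hence n ≥ 6.040255/(2·0.075²) = 536.912.
The smallest integer n is 537.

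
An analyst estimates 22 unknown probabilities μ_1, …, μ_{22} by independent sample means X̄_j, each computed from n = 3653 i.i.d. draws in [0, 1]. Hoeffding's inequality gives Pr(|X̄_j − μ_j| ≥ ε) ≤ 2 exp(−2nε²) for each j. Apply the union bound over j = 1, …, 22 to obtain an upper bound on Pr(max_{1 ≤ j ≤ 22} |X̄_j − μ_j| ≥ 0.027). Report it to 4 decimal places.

0.2140

Per-experiment Hoeffding bound: 2·exp(−2·3653·0.027²) = 2·exp(−5.32607) = 0.0097263.
Union bound over 22 events: 22·0.0097263 = 0.21398.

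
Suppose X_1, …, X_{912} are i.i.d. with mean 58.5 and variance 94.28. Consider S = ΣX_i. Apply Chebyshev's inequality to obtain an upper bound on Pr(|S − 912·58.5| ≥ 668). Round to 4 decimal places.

Var(S) = n·Var(X_i) = 912·94.28 = 85983.36.
Chebyshev: Pr(|S − 912·58.5| ≥ 668) ≤ Var(S)/668² = 85983.36/446224 = 0.1927.

0.1927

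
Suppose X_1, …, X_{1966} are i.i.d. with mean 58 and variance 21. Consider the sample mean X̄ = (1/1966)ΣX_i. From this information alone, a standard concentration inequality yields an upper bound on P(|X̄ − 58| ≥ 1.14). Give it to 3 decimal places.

0.008

With mean and variance of each term known, Chebyshev's inequality bounds the deviation of the sum (or sample mean).
Var(X̄) = Var(X_i)/n = 21/1966 = 0.010682.
Chebyshev: P(|X̄ − 58| ≥ 1.14) ≤ Var(X̄)/(1.14)² = 21/(1966·1.14²) = 0.0082.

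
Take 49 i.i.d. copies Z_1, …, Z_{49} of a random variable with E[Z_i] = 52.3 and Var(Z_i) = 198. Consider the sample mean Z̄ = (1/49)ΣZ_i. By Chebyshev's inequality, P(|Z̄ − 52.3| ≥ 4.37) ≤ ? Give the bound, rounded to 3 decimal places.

0.212

Var(Z̄) = Var(Z_i)/n = 198/49 = 4.0408.
Chebyshev: P(|Z̄ − 52.3| ≥ 4.37) ≤ Var(Z̄)/(4.37)² = 198/(49·4.37²) = 0.2116.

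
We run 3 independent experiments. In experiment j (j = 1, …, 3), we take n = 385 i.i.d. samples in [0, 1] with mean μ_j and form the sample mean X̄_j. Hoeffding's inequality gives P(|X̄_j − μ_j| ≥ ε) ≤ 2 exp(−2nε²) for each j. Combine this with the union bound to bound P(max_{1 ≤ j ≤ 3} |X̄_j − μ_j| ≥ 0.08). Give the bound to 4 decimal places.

Per-experiment Hoeffding bound: 2·exp(−2·385·0.08²) = 2·exp(−4.92800) = 0.014482.
Union bound over 3 events: 3·0.014482 = 0.04345.

0.0434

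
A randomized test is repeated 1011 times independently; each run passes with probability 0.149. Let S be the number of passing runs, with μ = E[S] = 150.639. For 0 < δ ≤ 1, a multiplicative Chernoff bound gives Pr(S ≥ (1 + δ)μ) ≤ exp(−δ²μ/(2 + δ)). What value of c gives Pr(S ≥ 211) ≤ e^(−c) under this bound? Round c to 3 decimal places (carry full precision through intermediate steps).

Write 211 = (1 + δ)μ, so δ = 211/150.639 − 1 = 0.4006997…
Then the exponent is δ²μ/(2 + δ) = (211 − μ)² / (μ·(2 + δ)) = 10.074827.

10.075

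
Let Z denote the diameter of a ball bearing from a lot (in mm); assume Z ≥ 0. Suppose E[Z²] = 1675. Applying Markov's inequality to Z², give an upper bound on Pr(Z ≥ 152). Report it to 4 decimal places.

Since Z ≥ 0, the event {Z ≥ 152} is the same as {Z² ≥ 23104}.
Markov's inequality applied to Z² gives Pr(Z² ≥ 23104) ≤ E[Z²]/23104 = 1675/23104 = 0.0725.

0.0725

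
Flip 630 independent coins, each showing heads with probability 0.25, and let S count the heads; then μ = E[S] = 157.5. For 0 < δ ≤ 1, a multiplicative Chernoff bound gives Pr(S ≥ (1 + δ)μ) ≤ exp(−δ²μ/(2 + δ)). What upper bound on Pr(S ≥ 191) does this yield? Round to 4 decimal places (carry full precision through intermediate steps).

0.0399

Write 191 = (1 + δ)μ, so δ = 191/157.5 − 1 = 0.2126984…
Then the exponent is δ²μ/(2 + δ) = (191 − μ)² / (μ·(2 + δ)) = 3.220230.
Bound = exp(−3.220230) = 0.03995.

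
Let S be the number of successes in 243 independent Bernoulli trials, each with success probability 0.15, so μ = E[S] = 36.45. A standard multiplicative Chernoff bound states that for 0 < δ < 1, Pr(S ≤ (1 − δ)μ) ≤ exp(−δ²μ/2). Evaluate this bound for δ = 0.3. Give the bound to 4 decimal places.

0.1939

Exponent = δ²μ/2 = 0.3²·36.45/2 = 1.6402.
Bound = exp(−1.6402) = 0.19393.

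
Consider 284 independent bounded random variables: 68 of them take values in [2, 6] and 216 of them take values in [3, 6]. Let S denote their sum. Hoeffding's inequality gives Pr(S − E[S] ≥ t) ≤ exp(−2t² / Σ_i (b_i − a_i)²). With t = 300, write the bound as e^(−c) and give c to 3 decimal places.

Σ(b_i − a_i)² = 68·4² + 216·3² = 3032.
c = 2t² / 3032 = 2·300² / 3032 = 59.3668.

59.367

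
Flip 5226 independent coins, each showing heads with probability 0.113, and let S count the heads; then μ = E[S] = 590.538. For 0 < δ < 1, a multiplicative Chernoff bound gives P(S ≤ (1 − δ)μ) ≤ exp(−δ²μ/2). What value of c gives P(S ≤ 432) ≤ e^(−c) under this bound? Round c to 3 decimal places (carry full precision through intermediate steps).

21.281

Write 432 = (1 − δ)μ, so δ = 1 − 432/590.538 = 0.2684637…
Then the exponent is δ²μ/2 = (μ − 432)²/(2μ) = 21.280847.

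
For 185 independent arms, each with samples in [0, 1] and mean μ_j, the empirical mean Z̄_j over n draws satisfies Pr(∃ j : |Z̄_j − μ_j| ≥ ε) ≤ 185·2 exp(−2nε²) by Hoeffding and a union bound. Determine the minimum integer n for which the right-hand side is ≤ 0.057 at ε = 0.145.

209

Need 2·185·exp(−2nε²) ≤ 0.057, i.e. exp(−2nε²) ≤ 0.057/370.
So 2nε² ≥ ln(370/0.057) = 8.778207.
Hence n ≥ 8.778207/(2·0.145²) = 208.756.
The smallest integer n is 209.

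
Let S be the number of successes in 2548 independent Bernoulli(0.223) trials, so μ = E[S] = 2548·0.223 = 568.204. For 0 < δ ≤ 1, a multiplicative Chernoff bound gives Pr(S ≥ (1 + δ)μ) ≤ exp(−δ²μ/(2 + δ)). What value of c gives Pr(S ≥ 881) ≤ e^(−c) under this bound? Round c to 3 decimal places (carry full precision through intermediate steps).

67.514

Write 881 = (1 + δ)μ, so δ = 881/568.204 − 1 = 0.5504995…
Then the exponent is δ²μ/(2 + δ) = (881 − μ)² / (μ·(2 + δ)) = 67.513847.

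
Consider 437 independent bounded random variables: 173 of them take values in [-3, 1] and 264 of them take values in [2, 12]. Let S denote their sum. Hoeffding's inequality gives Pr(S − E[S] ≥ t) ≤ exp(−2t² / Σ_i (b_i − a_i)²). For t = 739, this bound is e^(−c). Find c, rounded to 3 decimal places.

Σ(b_i − a_i)² = 173·4² + 264·10² = 29168.
c = 2t² / 29168 = 2·739² / 29168 = 37.4466.

37.447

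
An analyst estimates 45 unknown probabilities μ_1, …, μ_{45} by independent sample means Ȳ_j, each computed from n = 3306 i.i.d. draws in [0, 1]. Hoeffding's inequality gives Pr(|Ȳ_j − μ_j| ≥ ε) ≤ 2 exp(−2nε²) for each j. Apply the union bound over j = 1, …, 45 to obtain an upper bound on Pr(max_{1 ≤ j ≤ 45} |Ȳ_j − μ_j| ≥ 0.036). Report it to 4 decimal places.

Per-experiment Hoeffding bound: 2·exp(−2·3306·0.036²) = 2·exp(−8.56915) = 0.00037975.
Union bound over 45 events: 45·0.00037975 = 0.01709.

0.0171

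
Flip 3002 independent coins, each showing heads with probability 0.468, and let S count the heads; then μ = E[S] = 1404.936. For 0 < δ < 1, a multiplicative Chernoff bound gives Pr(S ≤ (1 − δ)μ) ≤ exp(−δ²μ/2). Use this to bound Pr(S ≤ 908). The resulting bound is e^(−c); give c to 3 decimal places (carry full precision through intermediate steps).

Write 908 = (1 − δ)μ, so δ = 1 − 908/1404.936 = 0.3537072…
Then the exponent is δ²μ/2 = (μ − 908)²/(2μ) = 87.884924.

87.885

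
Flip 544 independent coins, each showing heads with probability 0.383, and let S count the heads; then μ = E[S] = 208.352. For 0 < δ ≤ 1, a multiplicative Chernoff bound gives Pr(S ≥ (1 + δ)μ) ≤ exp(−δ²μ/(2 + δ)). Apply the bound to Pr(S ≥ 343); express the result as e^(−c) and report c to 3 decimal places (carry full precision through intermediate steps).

Write 343 = (1 + δ)μ, so δ = 343/208.352 − 1 = 0.6462525…
Then the exponent is δ²μ/(2 + δ) = (343 − μ)² / (μ·(2 + δ)) = 32.882957.

32.883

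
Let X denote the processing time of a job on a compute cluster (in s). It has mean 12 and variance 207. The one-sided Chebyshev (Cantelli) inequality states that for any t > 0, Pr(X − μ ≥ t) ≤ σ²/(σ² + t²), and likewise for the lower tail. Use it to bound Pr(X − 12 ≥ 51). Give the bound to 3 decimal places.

0.074

Here σ² = 207 and t = 51, so σ² + t² = 2808.
Cantelli's bound: 207/2808 = 0.0737.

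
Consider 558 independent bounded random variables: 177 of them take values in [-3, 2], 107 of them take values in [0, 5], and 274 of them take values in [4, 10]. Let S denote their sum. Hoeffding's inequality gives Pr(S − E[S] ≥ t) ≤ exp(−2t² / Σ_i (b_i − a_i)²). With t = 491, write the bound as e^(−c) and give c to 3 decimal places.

28.423

Σ(b_i − a_i)² = 177·5² + 107·5² + 274·6² = 16964.
c = 2t² / 16964 = 2·491² / 16964 = 28.4227.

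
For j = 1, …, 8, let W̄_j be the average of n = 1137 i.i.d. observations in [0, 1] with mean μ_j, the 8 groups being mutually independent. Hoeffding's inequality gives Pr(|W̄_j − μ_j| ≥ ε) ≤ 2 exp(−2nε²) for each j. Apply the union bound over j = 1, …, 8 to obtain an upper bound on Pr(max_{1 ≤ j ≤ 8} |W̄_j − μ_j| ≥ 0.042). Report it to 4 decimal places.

Per-experiment Hoeffding bound: 2·exp(−2·1137·0.042²) = 2·exp(−4.01134) = 0.036218.
Union bound over 8 events: 8·0.036218 = 0.28975.

0.2897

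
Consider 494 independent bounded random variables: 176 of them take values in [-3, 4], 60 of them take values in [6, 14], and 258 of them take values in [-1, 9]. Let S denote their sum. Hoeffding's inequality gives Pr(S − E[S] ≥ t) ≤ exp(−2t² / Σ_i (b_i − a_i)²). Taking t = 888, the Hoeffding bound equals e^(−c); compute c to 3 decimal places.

41.216

Σ(b_i − a_i)² = 176·7² + 60·8² + 258·10² = 38264.
c = 2t² / 38264 = 2·888² / 38264 = 41.2160.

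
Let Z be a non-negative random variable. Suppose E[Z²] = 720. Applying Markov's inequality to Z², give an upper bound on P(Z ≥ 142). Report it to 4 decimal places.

Since Z ≥ 0, the event {Z ≥ 142} is the same as {Z² ≥ 20164}.
Markov's inequality applied to Z² gives P(Z² ≥ 20164) ≤ E[Z²]/20164 = 720/20164 = 0.0357.

0.0357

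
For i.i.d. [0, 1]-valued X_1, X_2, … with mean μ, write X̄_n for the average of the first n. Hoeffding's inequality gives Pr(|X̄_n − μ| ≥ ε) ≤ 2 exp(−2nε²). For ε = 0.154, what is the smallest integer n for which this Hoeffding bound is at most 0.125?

59

Require 2·exp(−2nε²) ≤ 0.125, i.e. 2nε² ≥ ln(2/0.125) = 2.772589.
So n ≥ 2.772589 / (2·0.154²) = 58.454.
The smallest integer n is 59.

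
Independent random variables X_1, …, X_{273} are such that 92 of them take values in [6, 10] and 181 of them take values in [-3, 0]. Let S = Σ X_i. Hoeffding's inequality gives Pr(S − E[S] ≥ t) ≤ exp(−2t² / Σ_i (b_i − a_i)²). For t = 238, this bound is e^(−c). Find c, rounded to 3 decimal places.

36.533

Σ(b_i − a_i)² = 92·4² + 181·3² = 3101.
c = 2t² / 3101 = 2·238² / 3101 = 36.5327.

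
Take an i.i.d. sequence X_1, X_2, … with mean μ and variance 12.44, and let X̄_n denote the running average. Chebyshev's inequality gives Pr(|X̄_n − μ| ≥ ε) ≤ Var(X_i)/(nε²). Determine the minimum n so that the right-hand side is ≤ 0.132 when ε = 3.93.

Require 12.44/(n·3.93²) ≤ 0.132, i.e. n ≥ 12.44/(0.132·3.93²) = 6.102.
The smallest integer n is 7.

7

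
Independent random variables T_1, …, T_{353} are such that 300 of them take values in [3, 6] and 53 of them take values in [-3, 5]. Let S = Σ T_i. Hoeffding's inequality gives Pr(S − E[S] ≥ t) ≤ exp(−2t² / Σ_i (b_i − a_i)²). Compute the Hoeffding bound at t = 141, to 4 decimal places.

Σ(b_i − a_i)² = 300·3² + 53·8² = 6092.
Exponent = 2·141² / 6092 = 6.52692.
Bound = exp(−6.52692) = 0.00146.

0.0015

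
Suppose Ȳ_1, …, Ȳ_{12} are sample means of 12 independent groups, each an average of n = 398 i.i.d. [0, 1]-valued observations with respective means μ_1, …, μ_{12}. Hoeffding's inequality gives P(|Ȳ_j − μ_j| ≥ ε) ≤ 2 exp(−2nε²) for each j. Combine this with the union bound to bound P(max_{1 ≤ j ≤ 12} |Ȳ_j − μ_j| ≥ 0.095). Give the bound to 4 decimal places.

Per-experiment Hoeffding bound: 2·exp(−2·398·0.095²) = 2·exp(−7.18390) = 0.0015174.
Union bound over 12 events: 12·0.0015174 = 0.01821.

0.0182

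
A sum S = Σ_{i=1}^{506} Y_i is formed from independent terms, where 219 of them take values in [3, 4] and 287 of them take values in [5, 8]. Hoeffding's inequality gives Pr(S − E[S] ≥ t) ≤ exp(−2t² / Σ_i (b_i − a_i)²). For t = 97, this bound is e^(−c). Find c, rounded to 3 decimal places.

Σ(b_i − a_i)² = 219·1² + 287·3² = 2802.
c = 2t² / 2802 = 2·97² / 2802 = 6.7159.

6.716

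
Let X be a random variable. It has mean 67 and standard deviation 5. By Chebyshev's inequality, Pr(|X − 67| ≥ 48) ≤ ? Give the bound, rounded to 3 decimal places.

0.011

Chebyshev: Pr(|X − μ| ≥ t) ≤ Var(X)/t².
Var(X) = σ² = 5² = 25.
Bound = 25 / 2304 = 0.0109.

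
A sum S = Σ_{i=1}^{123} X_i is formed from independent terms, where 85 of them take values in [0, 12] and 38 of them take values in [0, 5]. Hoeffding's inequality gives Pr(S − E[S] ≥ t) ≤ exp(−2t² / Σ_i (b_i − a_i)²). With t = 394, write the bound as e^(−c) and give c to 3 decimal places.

23.538

Σ(b_i − a_i)² = 85·12² + 38·5² = 13190.
c = 2t² / 13190 = 2·394² / 13190 = 23.5384.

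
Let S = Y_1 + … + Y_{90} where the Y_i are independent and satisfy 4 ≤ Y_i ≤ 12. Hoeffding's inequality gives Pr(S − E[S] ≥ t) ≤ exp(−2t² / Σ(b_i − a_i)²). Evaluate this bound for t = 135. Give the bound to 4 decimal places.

0.0018

Σ(b_i − a_i)² = 90·(8)² = 5760.
Exponent = 2·135²/5760 = 6.3281.
Bound = exp(−6.3281) = 0.00179.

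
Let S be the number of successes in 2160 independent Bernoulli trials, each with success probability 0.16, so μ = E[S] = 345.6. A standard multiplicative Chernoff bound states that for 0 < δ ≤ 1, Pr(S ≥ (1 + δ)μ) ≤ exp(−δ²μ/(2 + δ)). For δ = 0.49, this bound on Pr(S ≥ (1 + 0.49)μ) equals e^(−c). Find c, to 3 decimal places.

33.325

c = δ²μ/(2 + δ) = 0.49²·345.6/(2 + 0.49) = 33.3247.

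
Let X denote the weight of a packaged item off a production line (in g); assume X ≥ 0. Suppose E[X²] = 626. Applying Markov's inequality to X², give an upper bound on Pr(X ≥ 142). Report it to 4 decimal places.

Since X ≥ 0, the event {X ≥ 142} is the same as {X² ≥ 20164}.
Markov's inequality applied to X² gives Pr(X² ≥ 20164) ≤ E[X²]/20164 = 626/20164 = 0.0310.

0.0310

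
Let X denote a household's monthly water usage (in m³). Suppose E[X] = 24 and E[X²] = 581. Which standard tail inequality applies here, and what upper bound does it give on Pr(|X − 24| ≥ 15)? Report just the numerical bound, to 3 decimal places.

0.022

The first two moments determine the variance, so Chebyshev's inequality is the sharpest standard bound available.
Var(X) = E[X²] − (E[X])² = 581 − 576 = 5.
Chebyshev's inequality: Pr(|X − μ| ≥ t) ≤ Var(X)/t² = 5/225 = 0.0222.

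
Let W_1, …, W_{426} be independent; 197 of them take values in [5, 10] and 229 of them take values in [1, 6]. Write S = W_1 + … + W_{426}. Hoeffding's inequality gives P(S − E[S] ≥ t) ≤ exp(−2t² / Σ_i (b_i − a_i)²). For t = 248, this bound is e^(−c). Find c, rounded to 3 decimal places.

11.550

Σ(b_i − a_i)² = 197·5² + 229·5² = 10650.
c = 2t² / 10650 = 2·248² / 10650 = 11.5500.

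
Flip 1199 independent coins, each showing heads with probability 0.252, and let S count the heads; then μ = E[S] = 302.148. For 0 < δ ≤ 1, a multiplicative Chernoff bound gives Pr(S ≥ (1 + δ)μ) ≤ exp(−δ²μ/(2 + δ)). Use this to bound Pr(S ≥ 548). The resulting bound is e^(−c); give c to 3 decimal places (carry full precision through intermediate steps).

71.097

Write 548 = (1 + δ)μ, so δ = 548/302.148 − 1 = 0.8136807…
Then the exponent is δ²μ/(2 + δ) = (548 − μ)² / (μ·(2 + δ)) = 71.097275.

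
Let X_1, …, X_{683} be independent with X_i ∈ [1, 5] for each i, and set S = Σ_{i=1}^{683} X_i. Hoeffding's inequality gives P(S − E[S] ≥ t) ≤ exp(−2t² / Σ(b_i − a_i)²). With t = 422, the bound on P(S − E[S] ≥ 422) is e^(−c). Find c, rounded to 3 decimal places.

Σ(b_i − a_i)² = 683·(4)² = 10928.
c = 2t²/10928 = 2·422²/10928 = 32.5922.

32.592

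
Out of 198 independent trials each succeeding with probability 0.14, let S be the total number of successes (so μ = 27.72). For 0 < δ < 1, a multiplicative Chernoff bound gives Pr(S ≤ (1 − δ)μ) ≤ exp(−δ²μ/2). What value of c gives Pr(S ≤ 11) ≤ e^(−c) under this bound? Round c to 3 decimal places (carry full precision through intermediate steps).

5.043

Write 11 = (1 − δ)μ, so δ = 1 − 11/27.72 = 0.6031746…
Then the exponent is δ²μ/2 = (μ − 11)²/(2μ) = 5.042540.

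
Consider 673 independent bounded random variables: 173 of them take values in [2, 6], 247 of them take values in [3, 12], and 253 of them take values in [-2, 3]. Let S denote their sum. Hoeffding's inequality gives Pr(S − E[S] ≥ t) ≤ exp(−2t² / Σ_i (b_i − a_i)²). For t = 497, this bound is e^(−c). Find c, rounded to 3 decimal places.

Σ(b_i − a_i)² = 173·4² + 247·9² + 253·5² = 29100.
c = 2t² / 29100 = 2·497² / 29100 = 16.9766.

16.977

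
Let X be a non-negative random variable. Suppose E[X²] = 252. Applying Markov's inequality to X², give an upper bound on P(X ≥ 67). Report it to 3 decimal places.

0.056

Since X ≥ 0, the event {X ≥ 67} is the same as {X² ≥ 4489}.
Markov's inequality applied to X² gives P(X² ≥ 4489) ≤ E[X²]/4489 = 252/4489 = 0.0561.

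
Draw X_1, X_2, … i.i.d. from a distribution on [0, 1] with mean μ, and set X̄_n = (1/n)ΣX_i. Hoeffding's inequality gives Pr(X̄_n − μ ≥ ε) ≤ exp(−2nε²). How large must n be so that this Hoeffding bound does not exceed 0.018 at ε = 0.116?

Require exp(−2nε²) ≤ 0.018, i.e. 2nε² ≥ ln(1/0.018) = 4.017384.
So n ≥ 4.017384 / (2·0.116²) = 149.279.
The smallest integer n is 150.

150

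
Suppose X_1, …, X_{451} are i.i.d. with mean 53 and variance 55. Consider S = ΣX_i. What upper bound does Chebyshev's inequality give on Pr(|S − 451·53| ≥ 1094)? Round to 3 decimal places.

Var(S) = n·Var(X_i) = 451·55 = 24805.
Chebyshev: Pr(|S − 451·53| ≥ 1094) ≤ Var(S)/1094² = 24805/1196836 = 0.0207.

0.021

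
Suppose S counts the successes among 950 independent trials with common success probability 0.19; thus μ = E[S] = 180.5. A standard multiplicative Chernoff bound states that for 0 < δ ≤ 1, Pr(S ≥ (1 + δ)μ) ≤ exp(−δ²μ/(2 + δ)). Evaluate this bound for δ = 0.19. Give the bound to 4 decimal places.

0.0510

Exponent = δ²μ/(2 + δ) = 0.19²·180.5/2.19 = 2.9754.
Bound = exp(−2.9754) = 0.05103.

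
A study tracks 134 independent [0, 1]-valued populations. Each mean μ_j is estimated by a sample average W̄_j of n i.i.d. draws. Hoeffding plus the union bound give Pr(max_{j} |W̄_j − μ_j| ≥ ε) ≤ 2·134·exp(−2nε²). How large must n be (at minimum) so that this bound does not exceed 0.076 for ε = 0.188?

Need 2·134·exp(−2nε²) ≤ 0.076, i.e. exp(−2nε²) ≤ 0.076/268.
So 2nε² ≥ ln(268/0.076) = 8.168009.
Hence n ≥ 8.168009/(2·0.188²) = 115.550.
The smallest integer n is 116.

116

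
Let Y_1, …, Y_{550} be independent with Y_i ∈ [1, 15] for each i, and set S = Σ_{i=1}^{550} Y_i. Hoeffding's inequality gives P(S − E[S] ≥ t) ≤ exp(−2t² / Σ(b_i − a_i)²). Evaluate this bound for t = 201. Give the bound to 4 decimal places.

0.4726

Σ(b_i − a_i)² = 550·(14)² = 107800.
Exponent = 2·201²/107800 = 0.7496.
Bound = exp(−0.7496) = 0.47258.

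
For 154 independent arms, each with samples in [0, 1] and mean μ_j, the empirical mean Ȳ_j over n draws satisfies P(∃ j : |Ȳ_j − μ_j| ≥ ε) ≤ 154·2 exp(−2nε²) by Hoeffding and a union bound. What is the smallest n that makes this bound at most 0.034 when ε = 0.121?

312

Need 2·154·exp(−2nε²) ≤ 0.034, i.e. exp(−2nε²) ≤ 0.034/308.
So 2nε² ≥ ln(308/0.034) = 9.111495.
Hence n ≥ 9.111495/(2·0.121²) = 311.164.
The smallest integer n is 312.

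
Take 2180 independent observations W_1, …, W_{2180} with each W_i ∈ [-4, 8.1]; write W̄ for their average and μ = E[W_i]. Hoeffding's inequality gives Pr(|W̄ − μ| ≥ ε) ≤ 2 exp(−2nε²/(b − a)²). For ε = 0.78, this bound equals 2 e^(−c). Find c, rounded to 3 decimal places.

c = 2nε²/(b − a)² = 2·2180·0.78² / 12.1² = 18.1178.

18.118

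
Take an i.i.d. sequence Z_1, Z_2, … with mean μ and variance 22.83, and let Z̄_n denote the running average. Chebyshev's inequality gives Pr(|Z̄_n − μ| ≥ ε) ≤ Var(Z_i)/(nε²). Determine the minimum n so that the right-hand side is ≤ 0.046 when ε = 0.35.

Require 22.83/(n·0.35²) ≤ 0.046, i.e. n ≥ 22.83/(0.046·0.35²) = 4051.464.
The smallest integer n is 4052.

4052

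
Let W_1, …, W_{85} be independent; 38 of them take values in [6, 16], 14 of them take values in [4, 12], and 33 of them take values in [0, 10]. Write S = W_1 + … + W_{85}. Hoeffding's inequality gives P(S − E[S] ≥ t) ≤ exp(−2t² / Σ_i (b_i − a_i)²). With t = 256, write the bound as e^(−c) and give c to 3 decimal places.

16.392

Σ(b_i − a_i)² = 38·10² + 14·8² + 33·10² = 7996.
c = 2t² / 7996 = 2·256² / 7996 = 16.3922.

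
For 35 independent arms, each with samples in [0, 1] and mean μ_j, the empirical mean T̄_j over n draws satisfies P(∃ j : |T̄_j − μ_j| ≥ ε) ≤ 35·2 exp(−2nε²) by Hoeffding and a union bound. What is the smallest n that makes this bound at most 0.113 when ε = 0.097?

Need 2·35·exp(−2nε²) ≤ 0.113, i.e. exp(−2nε²) ≤ 0.113/70.
So 2nε² ≥ ln(70/0.113) = 6.428863.
Hence n ≥ 6.428863/(2·0.097²) = 341.634.
The smallest integer n is 342.

342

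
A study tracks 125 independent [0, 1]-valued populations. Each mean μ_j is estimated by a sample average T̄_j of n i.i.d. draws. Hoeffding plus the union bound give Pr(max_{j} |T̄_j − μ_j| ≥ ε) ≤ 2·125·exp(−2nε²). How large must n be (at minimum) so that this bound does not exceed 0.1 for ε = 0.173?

Need 2·125·exp(−2nε²) ≤ 0.1, i.e. exp(−2nε²) ≤ 0.1/250.
So 2nε² ≥ ln(250/0.1) = 7.824046.
Hence n ≥ 7.824046/(2·0.173²) = 130.710.
The smallest integer n is 131.

131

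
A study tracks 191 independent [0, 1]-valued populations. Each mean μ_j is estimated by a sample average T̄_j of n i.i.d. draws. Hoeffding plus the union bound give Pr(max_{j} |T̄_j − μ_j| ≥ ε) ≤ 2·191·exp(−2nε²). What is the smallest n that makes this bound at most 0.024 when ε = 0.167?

Need 2·191·exp(−2nε²) ≤ 0.024, i.e. exp(−2nε²) ≤ 0.024/382.
So 2nε² ≥ ln(382/0.024) = 9.675122.
Hence n ≥ 9.675122/(2·0.167²) = 173.458.
The smallest integer n is 174.

174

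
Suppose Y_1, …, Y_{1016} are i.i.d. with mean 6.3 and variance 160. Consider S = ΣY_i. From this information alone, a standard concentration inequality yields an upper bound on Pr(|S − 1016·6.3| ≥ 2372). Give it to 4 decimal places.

0.0289

With mean and variance of each term known, Chebyshev's inequality bounds the deviation of the sum (or sample mean).
Var(S) = n·Var(Y_i) = 1016·160 = 162560.
Chebyshev: Pr(|S − 1016·6.3| ≥ 2372) ≤ Var(S)/2372² = 162560/5626384 = 0.0289.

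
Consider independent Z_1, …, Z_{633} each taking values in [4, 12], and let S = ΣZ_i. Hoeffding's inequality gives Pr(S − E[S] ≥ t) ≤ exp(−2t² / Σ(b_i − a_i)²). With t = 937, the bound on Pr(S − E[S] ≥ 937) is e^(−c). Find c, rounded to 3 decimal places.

43.344

Σ(b_i − a_i)² = 633·(8)² = 40512.
c = 2t²/40512 = 2·937²/40512 = 43.3437.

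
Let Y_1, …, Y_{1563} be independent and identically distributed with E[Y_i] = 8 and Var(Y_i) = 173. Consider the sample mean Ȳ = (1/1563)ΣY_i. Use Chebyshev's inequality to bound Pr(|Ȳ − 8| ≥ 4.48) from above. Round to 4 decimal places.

Var(Ȳ) = Var(Y_i)/n = 173/1563 = 0.11068.
Chebyshev: Pr(|Ȳ − 8| ≥ 4.48) ≤ Var(Ȳ)/(4.48)² = 173/(1563·4.48²) = 0.0055.

0.0055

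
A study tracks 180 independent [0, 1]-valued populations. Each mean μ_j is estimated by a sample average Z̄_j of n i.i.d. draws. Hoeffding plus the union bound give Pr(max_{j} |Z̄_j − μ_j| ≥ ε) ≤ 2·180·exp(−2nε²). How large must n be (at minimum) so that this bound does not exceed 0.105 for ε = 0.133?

Need 2·180·exp(−2nε²) ≤ 0.105, i.e. exp(−2nε²) ≤ 0.105/360.
So 2nε² ≥ ln(360/0.105) = 8.139899.
Hence n ≥ 8.139899/(2·0.133²) = 230.084.
The smallest integer n is 231.

231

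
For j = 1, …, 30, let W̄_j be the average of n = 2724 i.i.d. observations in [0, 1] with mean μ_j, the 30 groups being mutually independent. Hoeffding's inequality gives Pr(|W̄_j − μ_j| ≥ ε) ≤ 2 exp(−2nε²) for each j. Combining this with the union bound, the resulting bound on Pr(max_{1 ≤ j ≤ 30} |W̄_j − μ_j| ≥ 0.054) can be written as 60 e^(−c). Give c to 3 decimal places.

Union bound over the 30 events: Pr(max_{1 ≤ j ≤ 30} |W̄_j − μ_j| ≥ 0.054) ≤ 30·2·exp(−2nε²) = 60 exp(−2·2724·0.054²).
So c = 2·2724·0.054² = 15.8864.

15.886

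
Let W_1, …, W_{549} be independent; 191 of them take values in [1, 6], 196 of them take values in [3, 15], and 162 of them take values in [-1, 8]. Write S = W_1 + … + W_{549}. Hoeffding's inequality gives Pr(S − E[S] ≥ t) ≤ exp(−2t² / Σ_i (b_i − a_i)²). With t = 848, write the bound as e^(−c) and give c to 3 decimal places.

Σ(b_i − a_i)² = 191·5² + 196·12² + 162·9² = 46121.
c = 2t² / 46121 = 2·848² / 46121 = 31.1834.

31.183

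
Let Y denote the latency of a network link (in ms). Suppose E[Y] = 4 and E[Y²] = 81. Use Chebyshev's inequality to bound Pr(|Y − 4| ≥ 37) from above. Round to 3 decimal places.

0.047

Var(Y) = E[Y²] − (E[Y])² = 81 − 16 = 65.
Chebyshev's inequality: Pr(|Y − μ| ≥ t) ≤ Var(Y)/t² = 65/1369 = 0.0475.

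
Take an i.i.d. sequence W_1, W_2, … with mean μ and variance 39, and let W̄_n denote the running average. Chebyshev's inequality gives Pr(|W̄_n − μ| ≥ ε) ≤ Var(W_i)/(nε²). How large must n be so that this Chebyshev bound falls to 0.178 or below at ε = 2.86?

Require 39/(n·2.86²) ≤ 0.178, i.e. n ≥ 39/(0.178·2.86²) = 26.786.
The smallest integer n is 27.

27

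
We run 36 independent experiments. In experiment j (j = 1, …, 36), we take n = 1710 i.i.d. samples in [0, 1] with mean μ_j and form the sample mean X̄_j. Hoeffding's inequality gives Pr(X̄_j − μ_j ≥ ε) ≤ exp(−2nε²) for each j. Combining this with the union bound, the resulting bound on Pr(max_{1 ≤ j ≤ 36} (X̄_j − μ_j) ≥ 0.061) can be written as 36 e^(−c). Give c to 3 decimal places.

Union bound over the 36 events: Pr(max_{1 ≤ j ≤ 36} (X̄_j − μ_j) ≥ 0.061) ≤ 36·exp(−2nε²) = 36 exp(−2·1710·0.061²).
So c = 2·1710·0.061² = 12.7258.

12.726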